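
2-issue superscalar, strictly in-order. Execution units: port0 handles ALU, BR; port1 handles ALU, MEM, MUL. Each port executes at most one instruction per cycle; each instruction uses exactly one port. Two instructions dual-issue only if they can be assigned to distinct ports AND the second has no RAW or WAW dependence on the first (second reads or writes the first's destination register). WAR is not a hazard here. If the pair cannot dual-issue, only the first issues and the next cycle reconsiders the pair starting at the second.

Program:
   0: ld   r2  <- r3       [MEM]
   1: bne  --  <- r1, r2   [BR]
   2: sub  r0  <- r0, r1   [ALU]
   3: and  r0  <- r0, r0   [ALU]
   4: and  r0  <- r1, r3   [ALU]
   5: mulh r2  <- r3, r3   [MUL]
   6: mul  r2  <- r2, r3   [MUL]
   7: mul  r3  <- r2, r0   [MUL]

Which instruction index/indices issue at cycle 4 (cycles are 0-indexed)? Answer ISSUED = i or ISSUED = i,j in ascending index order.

ISSUED = 6

0. ld @i0  | RAW r2
1. bne;sub @i1/i2  | dual
2. and @i3  | WAW r0
3. and;mulh @i4/i5  | dual
4. mul @i6  | no-port MUL/MUL
5. mul @i7  | tail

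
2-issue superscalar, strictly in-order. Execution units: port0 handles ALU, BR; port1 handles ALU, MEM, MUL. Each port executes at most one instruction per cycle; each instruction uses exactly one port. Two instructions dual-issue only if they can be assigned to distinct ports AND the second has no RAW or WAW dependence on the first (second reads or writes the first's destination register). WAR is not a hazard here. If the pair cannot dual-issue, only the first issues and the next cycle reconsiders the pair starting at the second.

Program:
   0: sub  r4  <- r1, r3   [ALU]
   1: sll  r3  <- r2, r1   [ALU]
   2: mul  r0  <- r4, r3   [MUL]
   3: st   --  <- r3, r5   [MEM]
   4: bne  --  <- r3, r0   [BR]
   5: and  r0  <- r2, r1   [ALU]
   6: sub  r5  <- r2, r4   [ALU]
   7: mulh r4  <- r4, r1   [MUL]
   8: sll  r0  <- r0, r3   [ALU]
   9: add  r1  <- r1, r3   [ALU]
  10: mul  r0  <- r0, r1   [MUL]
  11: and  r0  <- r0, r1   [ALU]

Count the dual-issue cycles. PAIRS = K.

PAIRS = 4

t=0 i0,i1:sub.ALU;sll.ALU ; dual
t=1 i2:mul.MUL ; no-port MUL/MEM
t=2 i3,i4:st.MEM;bne.BR ; dual
t=3 i5,i6:and.ALU;sub.ALU ; dual
t=4 i7,i8:mulh.MUL;sll.ALU ; dual
t=5 i9:add.ALU ; RAW r1
t=6 i10:mul.MUL ; RAW+WAW r0
t=7 i11:and.ALU ; tail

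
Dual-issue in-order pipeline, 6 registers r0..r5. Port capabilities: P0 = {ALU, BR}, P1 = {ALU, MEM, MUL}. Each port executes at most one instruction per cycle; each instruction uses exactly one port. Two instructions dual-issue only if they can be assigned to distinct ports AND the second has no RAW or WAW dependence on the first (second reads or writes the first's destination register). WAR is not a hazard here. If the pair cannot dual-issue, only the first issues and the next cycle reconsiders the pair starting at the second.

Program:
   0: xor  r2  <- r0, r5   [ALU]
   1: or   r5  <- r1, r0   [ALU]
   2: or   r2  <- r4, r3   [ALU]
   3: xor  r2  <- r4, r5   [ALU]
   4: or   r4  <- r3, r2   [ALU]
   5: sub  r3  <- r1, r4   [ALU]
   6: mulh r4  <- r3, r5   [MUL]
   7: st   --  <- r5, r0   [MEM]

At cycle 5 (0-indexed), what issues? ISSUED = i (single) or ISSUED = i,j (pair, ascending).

[0] i0/i1  xor or  -- dual
[1] i2  or  -- WAW r2
[2] i3  xor  -- RAW r2
[3] i4  or  -- RAW r4
[4] i5  sub  -- RAW r3
[5] i6  mulh  -- no-port MUL/MEM
[6] i7  st  -- tail

ISSUED = 6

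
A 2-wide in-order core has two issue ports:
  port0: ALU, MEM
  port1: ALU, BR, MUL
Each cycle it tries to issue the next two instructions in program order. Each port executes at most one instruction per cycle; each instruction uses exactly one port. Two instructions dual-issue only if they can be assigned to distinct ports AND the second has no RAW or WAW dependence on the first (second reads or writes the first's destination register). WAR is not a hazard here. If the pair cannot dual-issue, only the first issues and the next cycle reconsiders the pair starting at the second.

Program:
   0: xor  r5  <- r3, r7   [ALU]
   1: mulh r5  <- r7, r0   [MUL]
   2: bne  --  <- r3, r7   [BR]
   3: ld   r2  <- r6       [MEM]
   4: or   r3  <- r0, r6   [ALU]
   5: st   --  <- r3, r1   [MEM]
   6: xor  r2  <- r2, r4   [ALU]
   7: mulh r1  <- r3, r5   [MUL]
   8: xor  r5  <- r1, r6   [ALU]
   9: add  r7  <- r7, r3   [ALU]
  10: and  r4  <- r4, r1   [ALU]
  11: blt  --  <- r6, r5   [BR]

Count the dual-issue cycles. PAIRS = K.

PAIRS = 4

t=0 i0:xor.ALU ; WAW r5
t=1 i1:mulh.MUL ; no-port MUL/BR
t=2 i2+i3:bne.BR+ld.MEM ; 2-wide
t=3 i4:or.ALU ; RAW r3
t=4 i5+i6:st.MEM+xor.ALU ; 2-wide
t=5 i7:mulh.MUL ; RAW r1
t=6 i8+i9:xor.ALU+add.ALU ; 2-wide
t=7 i10+i11:and.ALU+blt.BR ; 2-wide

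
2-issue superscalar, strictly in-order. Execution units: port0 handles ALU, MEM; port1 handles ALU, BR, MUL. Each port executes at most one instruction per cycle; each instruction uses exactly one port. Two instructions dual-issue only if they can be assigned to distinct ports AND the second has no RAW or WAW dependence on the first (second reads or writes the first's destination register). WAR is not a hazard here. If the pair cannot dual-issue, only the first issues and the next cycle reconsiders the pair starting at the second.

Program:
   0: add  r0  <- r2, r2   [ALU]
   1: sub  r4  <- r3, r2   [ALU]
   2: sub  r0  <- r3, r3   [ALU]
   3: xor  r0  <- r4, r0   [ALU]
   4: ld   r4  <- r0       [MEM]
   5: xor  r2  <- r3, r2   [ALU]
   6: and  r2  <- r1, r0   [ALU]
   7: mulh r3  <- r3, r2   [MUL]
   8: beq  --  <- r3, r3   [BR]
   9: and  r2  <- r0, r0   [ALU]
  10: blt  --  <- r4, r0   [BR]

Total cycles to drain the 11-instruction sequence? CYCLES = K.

CYCLES = 8

#0 head=0: add.ALU;sub.ALU i0&i1 dual
#1 head=2: sub.ALU i2 RAW+WAW r0
#2 head=3: xor.ALU i3 RAW r0
#3 head=4: ld.MEM;xor.ALU i4&i5 dual
#4 head=6: and.ALU i6 RAW r2
#5 head=7: mulh.MUL i7 no-port MUL/BR
#6 head=8: beq.BR;and.ALU i8&i9 dual
#7 head=10: blt.BR i10 tail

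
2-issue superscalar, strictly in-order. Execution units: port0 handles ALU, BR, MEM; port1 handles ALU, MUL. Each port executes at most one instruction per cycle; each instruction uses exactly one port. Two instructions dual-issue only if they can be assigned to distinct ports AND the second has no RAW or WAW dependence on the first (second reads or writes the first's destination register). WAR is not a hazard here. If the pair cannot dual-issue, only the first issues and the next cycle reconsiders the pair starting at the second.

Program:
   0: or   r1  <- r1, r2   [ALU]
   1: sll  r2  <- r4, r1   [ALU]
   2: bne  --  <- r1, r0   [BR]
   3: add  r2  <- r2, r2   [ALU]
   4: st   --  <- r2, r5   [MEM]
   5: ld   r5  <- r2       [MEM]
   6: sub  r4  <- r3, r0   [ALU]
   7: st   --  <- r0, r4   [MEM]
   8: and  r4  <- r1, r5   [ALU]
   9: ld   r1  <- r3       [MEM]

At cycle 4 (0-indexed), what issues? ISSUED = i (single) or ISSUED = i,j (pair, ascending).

c0: i0 or  RAW r1
c1: i1+i2 sll+bne  2-wide
c2: i3 add  RAW r2
c3: i4 st  no-port MEM/MEM
c4: i5+i6 ld+sub  2-wide
c5: i7+i8 st+and  2-wide
c6: i9 ld  tail

ISSUED = 5,6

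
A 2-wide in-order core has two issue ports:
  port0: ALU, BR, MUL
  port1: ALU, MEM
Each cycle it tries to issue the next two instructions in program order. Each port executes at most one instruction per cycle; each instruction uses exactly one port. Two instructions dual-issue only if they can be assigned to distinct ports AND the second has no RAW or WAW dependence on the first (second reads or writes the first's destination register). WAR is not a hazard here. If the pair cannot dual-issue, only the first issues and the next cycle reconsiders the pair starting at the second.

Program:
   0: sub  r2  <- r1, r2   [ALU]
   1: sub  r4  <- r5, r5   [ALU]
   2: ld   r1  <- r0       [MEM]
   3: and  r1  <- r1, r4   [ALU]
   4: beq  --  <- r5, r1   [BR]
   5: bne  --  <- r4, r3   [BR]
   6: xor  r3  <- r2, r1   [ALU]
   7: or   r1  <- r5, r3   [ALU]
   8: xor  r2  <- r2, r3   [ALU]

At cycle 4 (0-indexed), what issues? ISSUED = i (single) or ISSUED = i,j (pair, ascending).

ISSUED = 5,6

c0: i0+i1 sub sub  dual
c1: i2 ld  RAW+WAW r1
c2: i3 and  RAW r1
c3: i4 beq  no-port BR/BR
c4: i5+i6 bne xor  dual
c5: i7+i8 or xor  dual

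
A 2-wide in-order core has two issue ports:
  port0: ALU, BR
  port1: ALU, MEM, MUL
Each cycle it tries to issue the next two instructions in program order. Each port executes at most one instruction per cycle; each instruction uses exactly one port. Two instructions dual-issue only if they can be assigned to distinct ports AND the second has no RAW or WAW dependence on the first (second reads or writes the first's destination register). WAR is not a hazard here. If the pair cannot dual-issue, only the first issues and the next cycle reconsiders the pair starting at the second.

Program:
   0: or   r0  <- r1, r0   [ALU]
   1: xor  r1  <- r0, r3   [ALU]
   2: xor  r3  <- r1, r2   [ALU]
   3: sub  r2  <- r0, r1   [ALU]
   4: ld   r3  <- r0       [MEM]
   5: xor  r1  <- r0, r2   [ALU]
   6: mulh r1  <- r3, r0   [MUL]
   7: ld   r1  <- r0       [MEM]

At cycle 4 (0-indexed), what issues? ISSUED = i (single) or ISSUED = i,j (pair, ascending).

0. or @i0  | RAW r0
1. xor @i1  | RAW r1
2. xor sub @i2,i3  | 2-wide
3. ld xor @i4,i5  | 2-wide
4. mulh @i6  | no-port MUL/MEM
5. ld @i7  | tail

ISSUED = 6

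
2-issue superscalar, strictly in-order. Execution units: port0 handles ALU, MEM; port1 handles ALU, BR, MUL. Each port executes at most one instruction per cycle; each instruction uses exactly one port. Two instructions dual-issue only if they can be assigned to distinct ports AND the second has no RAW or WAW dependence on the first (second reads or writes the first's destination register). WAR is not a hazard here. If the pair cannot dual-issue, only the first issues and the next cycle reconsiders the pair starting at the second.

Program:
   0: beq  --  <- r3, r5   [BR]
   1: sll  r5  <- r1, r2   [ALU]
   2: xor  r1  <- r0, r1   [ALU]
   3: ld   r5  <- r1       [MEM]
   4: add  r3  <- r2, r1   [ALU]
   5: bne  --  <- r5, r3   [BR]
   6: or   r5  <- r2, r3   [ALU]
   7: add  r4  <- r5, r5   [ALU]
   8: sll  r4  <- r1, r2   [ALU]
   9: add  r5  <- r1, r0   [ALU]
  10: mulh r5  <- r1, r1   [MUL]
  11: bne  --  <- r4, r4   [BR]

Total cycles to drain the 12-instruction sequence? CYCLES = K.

CYCLES = 8

#0 head=0: beq+sll i0&i1 pair
#1 head=2: xor i2 RAW r1
#2 head=3: ld+add i3&i4 pair
#3 head=5: bne+or i5&i6 pair
#4 head=7: add i7 WAW r4
#5 head=8: sll+add i8&i9 pair
#6 head=10: mulh i10 no-port MUL/BR
#7 head=11: bne i11 tail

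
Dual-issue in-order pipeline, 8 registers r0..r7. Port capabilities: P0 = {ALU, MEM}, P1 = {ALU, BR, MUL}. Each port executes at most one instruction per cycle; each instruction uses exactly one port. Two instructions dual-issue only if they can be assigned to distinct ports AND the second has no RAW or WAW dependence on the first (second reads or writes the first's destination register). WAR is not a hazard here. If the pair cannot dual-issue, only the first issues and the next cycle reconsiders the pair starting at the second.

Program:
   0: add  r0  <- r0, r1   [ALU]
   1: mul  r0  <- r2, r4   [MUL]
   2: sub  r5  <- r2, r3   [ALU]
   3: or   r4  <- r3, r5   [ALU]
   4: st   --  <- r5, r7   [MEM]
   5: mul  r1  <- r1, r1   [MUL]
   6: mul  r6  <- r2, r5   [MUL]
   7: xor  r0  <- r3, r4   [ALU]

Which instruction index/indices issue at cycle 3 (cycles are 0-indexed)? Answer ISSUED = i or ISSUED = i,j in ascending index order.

ISSUED = 5

  cy0 -> i0 (add) WAW r0
  cy1 -> i1&i2 (mul/sub) dual
  cy2 -> i3&i4 (or/st) dual
  cy3 -> i5 (mul) no-port MUL/MUL
  cy4 -> i6&i7 (mul/xor) dual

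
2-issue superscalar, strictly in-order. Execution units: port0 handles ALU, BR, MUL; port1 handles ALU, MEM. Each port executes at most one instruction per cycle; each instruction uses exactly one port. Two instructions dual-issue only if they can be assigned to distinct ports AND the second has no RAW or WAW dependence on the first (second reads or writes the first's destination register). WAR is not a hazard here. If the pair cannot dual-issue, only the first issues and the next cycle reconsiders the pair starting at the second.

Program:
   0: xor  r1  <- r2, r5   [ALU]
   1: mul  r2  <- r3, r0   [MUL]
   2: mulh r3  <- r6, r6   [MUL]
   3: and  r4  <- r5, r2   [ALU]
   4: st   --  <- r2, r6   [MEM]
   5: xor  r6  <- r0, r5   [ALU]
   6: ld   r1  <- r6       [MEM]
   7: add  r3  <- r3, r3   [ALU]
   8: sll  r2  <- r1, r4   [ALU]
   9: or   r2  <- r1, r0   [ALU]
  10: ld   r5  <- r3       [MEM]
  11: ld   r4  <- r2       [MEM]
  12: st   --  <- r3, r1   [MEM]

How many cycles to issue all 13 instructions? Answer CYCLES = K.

CYCLES = 8

[0] i0,i1  xor.ALU/mul.MUL  -- dual
[1] i2,i3  mulh.MUL/and.ALU  -- dual
[2] i4,i5  st.MEM/xor.ALU  -- dual
[3] i6,i7  ld.MEM/add.ALU  -- dual
[4] i8  sll.ALU  -- WAW r2
[5] i9,i10  or.ALU/ld.MEM  -- dual
[6] i11  ld.MEM  -- no-port MEM/MEM
[7] i12  st.MEM  -- tail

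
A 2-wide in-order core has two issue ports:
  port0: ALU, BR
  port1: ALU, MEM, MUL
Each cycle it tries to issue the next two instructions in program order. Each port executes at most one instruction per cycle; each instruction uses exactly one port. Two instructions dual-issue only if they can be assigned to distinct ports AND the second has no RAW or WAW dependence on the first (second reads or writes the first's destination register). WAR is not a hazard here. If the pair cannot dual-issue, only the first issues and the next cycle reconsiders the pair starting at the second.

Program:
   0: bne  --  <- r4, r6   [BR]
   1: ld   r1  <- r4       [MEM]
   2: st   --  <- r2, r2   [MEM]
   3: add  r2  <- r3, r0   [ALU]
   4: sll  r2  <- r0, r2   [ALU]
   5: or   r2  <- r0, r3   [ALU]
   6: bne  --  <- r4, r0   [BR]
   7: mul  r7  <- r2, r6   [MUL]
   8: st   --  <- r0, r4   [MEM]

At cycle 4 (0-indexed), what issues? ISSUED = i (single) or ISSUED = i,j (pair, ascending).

ISSUED = 7

0. bne.BR ld.MEM @i0&i1  | pair
1. st.MEM add.ALU @i2&i3  | pair
2. sll.ALU @i4  | WAW r2
3. or.ALU bne.BR @i5&i6  | pair
4. mul.MUL @i7  | no-port MUL/MEM
5. st.MEM @i8  | tail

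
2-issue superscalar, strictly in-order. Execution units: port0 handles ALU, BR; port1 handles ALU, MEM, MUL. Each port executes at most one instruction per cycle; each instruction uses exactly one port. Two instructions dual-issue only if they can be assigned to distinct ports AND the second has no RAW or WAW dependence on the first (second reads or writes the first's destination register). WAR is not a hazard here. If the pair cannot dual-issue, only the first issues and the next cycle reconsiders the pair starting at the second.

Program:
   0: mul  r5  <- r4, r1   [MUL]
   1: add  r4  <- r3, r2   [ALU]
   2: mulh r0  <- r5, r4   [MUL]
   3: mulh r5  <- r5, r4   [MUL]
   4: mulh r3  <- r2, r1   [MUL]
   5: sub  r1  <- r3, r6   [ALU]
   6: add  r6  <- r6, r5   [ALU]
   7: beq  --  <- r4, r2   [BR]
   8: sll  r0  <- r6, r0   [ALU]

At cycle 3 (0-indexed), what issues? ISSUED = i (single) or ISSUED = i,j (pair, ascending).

c0: i0,i1 mul/add  dual
c1: i2 mulh  no-port MUL/MUL
c2: i3 mulh  no-port MUL/MUL
c3: i4 mulh  RAW r3
c4: i5,i6 sub/add  dual
c5: i7,i8 beq/sll  dual

ISSUED = 4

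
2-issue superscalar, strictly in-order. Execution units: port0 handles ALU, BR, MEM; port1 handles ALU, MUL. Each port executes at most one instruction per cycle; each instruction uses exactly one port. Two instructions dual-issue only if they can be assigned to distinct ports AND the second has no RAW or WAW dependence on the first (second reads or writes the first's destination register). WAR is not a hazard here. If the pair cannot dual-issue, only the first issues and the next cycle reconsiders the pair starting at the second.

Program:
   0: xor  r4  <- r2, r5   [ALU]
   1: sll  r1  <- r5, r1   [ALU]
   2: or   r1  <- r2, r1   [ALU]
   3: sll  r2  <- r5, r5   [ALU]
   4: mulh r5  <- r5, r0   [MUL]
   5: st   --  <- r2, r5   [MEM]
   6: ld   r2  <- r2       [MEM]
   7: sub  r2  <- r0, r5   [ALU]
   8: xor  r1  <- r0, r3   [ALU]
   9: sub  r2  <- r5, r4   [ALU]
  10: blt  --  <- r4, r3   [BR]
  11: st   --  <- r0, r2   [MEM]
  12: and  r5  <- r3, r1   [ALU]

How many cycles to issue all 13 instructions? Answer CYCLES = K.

[0] i0/i1  xor sll  -- dual
[1] i2/i3  or sll  -- dual
[2] i4  mulh  -- RAW r5
[3] i5  st  -- no-port MEM/MEM
[4] i6  ld  -- WAW r2
[5] i7/i8  sub xor  -- dual
[6] i9/i10  sub blt  -- dual
[7] i11/i12  st and  -- dual

CYCLES = 8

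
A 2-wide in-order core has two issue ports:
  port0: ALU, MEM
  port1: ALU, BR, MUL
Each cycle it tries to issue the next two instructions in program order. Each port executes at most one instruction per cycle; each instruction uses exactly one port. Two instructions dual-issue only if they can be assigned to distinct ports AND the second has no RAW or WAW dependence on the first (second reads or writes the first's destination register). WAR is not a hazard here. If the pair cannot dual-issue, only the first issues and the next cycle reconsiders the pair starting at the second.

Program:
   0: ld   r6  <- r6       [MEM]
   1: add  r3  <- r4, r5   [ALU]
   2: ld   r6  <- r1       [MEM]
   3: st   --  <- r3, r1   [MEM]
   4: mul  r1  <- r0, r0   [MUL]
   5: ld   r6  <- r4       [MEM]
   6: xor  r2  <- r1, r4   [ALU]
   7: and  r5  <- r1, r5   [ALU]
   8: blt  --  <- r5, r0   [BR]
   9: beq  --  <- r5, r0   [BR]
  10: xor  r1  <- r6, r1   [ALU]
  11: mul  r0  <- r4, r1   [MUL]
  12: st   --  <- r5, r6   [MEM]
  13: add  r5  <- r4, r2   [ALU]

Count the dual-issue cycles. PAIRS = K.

PAIRS = 5

  cy0 -> i0+i1 (ld/add) pair
  cy1 -> i2 (ld) no-port MEM/MEM
  cy2 -> i3+i4 (st/mul) pair
  cy3 -> i5+i6 (ld/xor) pair
  cy4 -> i7 (and) RAW r5
  cy5 -> i8 (blt) no-port BR/BR
  cy6 -> i9+i10 (beq/xor) pair
  cy7 -> i11+i12 (mul/st) pair
  cy8 -> i13 (add) tail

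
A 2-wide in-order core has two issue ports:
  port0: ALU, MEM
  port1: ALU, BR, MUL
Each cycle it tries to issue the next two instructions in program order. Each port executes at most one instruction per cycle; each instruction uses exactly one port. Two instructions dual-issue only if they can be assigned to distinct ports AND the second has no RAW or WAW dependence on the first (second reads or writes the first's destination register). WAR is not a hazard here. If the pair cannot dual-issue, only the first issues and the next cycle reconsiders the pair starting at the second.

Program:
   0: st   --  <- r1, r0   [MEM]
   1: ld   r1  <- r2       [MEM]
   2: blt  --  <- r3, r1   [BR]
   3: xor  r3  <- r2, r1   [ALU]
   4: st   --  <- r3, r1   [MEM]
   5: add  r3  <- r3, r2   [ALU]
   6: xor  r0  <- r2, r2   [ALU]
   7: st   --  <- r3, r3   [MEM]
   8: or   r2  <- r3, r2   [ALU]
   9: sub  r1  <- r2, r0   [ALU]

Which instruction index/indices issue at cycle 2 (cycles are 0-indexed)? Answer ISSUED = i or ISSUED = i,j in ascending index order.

ISSUED = 2,3

0. st.MEM @i0  | no-port MEM/MEM
1. ld.MEM @i1  | RAW r1
2. blt.BR/xor.ALU @i2,i3  | pair
3. st.MEM/add.ALU @i4,i5  | pair
4. xor.ALU/st.MEM @i6,i7  | pair
5. or.ALU @i8  | RAW r2
6. sub.ALU @i9  | tail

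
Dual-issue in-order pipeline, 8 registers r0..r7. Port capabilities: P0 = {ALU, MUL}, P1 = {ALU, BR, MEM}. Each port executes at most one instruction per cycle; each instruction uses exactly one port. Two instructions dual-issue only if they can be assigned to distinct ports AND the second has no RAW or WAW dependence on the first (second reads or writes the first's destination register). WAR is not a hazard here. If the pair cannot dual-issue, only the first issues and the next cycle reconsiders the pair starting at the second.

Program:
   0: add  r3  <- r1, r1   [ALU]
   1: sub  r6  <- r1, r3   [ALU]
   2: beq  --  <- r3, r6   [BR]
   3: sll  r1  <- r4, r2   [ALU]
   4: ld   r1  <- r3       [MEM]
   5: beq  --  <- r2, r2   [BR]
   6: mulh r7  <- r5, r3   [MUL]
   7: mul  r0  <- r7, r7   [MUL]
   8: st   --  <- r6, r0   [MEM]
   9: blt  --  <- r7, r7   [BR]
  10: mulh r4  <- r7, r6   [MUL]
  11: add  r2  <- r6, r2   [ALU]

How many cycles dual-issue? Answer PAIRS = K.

t=0 i0:add ; RAW r3
t=1 i1:sub ; RAW r6
t=2 i2+i3:beq;sll ; pair
t=3 i4:ld ; no-port MEM/BR
t=4 i5+i6:beq;mulh ; pair
t=5 i7:mul ; RAW r0
t=6 i8:st ; no-port MEM/BR
t=7 i9+i10:blt;mulh ; pair
t=8 i11:add ; tail

PAIRS = 3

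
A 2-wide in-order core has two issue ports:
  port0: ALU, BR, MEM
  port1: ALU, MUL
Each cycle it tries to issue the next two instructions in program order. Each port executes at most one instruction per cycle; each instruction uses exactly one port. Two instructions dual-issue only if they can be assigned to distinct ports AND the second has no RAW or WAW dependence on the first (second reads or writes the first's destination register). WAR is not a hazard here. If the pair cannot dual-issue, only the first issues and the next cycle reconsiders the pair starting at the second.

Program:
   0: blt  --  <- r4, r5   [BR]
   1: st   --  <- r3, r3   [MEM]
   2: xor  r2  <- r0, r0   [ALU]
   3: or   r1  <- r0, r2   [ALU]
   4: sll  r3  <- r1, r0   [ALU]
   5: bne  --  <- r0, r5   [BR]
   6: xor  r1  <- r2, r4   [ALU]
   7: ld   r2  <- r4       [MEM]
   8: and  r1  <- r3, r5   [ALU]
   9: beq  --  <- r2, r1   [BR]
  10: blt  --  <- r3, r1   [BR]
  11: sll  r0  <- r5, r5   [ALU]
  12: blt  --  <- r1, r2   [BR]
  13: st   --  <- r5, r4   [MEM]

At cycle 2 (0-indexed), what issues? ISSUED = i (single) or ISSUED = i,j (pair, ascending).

ISSUED = 3

0. blt @i0  | no-port BR/MEM
1. st xor @i1&i2  | pair
2. or @i3  | RAW r1
3. sll bne @i4&i5  | pair
4. xor ld @i6&i7  | pair
5. and @i8  | RAW r1
6. beq @i9  | no-port BR/BR
7. blt sll @i10&i11  | pair
8. blt @i12  | no-port BR/MEM
9. st @i13  | tail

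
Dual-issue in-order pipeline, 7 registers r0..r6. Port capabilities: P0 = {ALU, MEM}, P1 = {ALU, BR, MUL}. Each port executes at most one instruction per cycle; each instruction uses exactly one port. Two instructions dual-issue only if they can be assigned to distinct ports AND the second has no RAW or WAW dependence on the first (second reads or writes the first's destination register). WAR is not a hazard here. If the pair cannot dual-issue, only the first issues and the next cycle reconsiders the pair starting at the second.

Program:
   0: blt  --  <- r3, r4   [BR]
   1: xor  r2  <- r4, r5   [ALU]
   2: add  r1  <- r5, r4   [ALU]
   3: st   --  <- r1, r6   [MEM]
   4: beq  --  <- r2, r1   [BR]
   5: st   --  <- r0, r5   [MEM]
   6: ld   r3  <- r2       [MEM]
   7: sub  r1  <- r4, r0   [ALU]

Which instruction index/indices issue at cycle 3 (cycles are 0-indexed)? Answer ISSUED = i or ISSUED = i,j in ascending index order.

  cy0 -> i0+i1 (blt.BR;xor.ALU) pair
  cy1 -> i2 (add.ALU) RAW r1
  cy2 -> i3+i4 (st.MEM;beq.BR) pair
  cy3 -> i5 (st.MEM) no-port MEM/MEM
  cy4 -> i6+i7 (ld.MEM;sub.ALU) pair

ISSUED = 5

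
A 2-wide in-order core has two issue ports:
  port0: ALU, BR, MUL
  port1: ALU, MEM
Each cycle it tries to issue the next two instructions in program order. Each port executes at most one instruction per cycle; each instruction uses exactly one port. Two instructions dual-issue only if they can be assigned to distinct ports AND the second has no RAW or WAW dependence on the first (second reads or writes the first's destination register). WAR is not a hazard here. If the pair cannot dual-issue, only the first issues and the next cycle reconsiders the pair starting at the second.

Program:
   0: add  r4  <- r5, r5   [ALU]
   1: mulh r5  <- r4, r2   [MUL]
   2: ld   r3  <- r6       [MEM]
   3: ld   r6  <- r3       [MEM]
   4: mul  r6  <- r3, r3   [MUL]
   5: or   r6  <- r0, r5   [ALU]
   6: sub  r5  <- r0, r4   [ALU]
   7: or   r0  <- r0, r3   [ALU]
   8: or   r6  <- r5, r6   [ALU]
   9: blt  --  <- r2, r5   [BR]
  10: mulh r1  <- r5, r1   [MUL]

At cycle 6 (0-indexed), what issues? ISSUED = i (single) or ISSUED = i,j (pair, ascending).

c0: i0 add  RAW r4
c1: i1+i2 mulh/ld  dual
c2: i3 ld  WAW r6
c3: i4 mul  WAW r6
c4: i5+i6 or/sub  dual
c5: i7+i8 or/or  dual
c6: i9 blt  no-port BR/MUL
c7: i10 mulh  tail

ISSUED = 9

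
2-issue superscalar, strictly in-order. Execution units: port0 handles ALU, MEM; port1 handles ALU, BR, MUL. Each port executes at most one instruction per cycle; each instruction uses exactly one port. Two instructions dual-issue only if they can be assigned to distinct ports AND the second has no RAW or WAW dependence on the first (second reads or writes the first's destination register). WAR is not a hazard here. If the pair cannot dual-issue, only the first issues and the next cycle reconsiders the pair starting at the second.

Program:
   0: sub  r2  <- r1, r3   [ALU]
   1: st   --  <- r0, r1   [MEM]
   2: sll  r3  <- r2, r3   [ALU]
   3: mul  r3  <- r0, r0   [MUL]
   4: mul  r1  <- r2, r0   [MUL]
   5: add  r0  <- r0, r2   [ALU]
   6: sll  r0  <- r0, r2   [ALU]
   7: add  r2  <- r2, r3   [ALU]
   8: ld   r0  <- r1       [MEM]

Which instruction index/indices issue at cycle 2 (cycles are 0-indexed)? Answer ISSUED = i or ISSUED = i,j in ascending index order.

ISSUED = 3

[0] i0&i1  sub+st  -- pair
[1] i2  sll  -- WAW r3
[2] i3  mul  -- no-port MUL/MUL
[3] i4&i5  mul+add  -- pair
[4] i6&i7  sll+add  -- pair
[5] i8  ld  -- tail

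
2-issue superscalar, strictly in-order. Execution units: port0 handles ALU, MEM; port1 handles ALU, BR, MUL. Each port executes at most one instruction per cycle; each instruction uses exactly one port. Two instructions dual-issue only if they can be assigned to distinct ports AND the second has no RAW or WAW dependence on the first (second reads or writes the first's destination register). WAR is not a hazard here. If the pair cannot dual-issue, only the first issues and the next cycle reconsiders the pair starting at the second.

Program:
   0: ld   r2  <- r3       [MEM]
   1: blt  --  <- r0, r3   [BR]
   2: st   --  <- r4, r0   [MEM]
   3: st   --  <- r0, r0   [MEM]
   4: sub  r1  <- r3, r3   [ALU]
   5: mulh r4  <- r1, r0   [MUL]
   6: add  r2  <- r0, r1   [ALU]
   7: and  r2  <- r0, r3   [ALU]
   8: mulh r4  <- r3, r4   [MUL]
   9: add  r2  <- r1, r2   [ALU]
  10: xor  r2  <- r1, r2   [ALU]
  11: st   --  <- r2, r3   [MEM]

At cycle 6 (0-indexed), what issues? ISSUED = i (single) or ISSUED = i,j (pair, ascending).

ISSUED = 10

[0] i0&i1  ld.MEM/blt.BR  -- 2-wide
[1] i2  st.MEM  -- no-port MEM/MEM
[2] i3&i4  st.MEM/sub.ALU  -- 2-wide
[3] i5&i6  mulh.MUL/add.ALU  -- 2-wide
[4] i7&i8  and.ALU/mulh.MUL  -- 2-wide
[5] i9  add.ALU  -- RAW+WAW r2
[6] i10  xor.ALU  -- RAW r2
[7] i11  st.MEM  -- tail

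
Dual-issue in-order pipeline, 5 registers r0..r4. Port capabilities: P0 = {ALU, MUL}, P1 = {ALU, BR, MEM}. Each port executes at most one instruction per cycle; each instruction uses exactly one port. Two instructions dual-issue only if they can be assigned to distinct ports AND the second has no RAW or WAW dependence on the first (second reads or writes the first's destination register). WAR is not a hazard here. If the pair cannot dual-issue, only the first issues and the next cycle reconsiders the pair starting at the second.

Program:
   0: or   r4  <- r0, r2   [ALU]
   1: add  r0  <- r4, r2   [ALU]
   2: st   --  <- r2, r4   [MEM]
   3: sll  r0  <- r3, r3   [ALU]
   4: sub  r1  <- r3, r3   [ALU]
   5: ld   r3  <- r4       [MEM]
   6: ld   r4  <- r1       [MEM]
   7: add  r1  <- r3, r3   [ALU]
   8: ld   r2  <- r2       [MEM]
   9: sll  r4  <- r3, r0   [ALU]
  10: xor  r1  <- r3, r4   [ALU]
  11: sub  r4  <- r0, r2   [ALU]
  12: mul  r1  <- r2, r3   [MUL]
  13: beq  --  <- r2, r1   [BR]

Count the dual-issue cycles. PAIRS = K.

PAIRS = 5

[0] i0  or.ALU  -- RAW r4
[1] i1/i2  add.ALU/st.MEM  -- 2-wide
[2] i3/i4  sll.ALU/sub.ALU  -- 2-wide
[3] i5  ld.MEM  -- no-port MEM/MEM
[4] i6/i7  ld.MEM/add.ALU  -- 2-wide
[5] i8/i9  ld.MEM/sll.ALU  -- 2-wide
[6] i10/i11  xor.ALU/sub.ALU  -- 2-wide
[7] i12  mul.MUL  -- RAW r1
[8] i13  beq.BR  -- tail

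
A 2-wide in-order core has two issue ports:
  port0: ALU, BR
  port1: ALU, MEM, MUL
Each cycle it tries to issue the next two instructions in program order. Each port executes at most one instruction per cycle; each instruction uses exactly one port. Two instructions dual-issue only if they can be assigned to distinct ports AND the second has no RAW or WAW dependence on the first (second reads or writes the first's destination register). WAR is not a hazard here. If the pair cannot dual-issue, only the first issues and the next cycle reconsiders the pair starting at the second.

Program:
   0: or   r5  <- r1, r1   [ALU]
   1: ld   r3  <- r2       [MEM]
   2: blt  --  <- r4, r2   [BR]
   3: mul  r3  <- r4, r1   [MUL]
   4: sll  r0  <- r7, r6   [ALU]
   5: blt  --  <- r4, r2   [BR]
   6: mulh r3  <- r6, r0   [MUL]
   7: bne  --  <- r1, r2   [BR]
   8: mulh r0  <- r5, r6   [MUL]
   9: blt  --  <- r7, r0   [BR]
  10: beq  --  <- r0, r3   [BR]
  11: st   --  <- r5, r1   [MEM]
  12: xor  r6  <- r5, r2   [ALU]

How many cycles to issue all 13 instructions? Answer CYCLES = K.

t=0 i0&i1:or.ALU+ld.MEM ; pair
t=1 i2&i3:blt.BR+mul.MUL ; pair
t=2 i4&i5:sll.ALU+blt.BR ; pair
t=3 i6&i7:mulh.MUL+bne.BR ; pair
t=4 i8:mulh.MUL ; RAW r0
t=5 i9:blt.BR ; no-port BR/BR
t=6 i10&i11:beq.BR+st.MEM ; pair
t=7 i12:xor.ALU ; tail

CYCLES = 8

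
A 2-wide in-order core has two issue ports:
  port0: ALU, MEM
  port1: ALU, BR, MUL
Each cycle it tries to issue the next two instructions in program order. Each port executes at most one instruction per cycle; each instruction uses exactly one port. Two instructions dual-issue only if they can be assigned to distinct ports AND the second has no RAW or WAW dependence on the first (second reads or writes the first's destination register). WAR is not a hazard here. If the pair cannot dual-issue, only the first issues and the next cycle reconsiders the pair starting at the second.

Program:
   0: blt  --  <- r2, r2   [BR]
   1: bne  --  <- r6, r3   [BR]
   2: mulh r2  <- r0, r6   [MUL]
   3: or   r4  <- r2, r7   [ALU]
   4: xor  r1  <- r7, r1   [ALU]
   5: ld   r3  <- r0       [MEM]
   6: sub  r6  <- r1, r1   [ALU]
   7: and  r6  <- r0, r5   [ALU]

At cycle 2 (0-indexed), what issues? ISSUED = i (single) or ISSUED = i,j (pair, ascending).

ISSUED = 2

#0 head=0: blt.BR i0 no-port BR/BR
#1 head=1: bne.BR i1 no-port BR/MUL
#2 head=2: mulh.MUL i2 RAW r2
#3 head=3: or.ALU/xor.ALU i3,i4 2-wide
#4 head=5: ld.MEM/sub.ALU i5,i6 2-wide
#5 head=7: and.ALU i7 tail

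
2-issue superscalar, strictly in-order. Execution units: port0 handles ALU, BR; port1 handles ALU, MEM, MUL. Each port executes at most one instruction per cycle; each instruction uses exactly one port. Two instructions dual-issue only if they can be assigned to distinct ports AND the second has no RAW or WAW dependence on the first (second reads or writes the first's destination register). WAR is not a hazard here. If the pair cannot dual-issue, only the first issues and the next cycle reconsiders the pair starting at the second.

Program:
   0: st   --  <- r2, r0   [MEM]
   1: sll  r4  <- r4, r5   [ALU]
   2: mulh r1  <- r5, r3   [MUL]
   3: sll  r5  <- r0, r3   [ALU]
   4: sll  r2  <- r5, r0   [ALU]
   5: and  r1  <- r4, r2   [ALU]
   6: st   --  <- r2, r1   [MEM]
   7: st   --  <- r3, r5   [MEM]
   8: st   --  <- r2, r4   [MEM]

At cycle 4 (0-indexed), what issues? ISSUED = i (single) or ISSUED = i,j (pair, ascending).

0. st+sll @i0+i1  | dual
1. mulh+sll @i2+i3  | dual
2. sll @i4  | RAW r2
3. and @i5  | RAW r1
4. st @i6  | no-port MEM/MEM
5. st @i7  | no-port MEM/MEM
6. st @i8  | tail

ISSUED = 6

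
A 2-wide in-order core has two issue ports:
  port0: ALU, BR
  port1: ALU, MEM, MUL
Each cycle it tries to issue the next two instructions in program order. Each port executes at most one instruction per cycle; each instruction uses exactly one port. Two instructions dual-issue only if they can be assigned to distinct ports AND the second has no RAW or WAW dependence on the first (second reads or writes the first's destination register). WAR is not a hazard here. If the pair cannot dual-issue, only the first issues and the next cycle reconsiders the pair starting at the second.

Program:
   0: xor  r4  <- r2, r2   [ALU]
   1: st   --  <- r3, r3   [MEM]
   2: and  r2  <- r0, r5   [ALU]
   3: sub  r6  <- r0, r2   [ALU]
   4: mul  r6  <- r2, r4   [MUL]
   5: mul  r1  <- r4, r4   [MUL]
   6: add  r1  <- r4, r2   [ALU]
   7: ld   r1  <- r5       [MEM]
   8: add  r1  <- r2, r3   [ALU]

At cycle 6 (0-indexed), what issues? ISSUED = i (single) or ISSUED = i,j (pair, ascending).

ISSUED = 7

#0 head=0: xor.ALU st.MEM i0/i1 2-wide
#1 head=2: and.ALU i2 RAW r2
#2 head=3: sub.ALU i3 WAW r6
#3 head=4: mul.MUL i4 no-port MUL/MUL
#4 head=5: mul.MUL i5 WAW r1
#5 head=6: add.ALU i6 WAW r1
#6 head=7: ld.MEM i7 WAW r1
#7 head=8: add.ALU i8 tail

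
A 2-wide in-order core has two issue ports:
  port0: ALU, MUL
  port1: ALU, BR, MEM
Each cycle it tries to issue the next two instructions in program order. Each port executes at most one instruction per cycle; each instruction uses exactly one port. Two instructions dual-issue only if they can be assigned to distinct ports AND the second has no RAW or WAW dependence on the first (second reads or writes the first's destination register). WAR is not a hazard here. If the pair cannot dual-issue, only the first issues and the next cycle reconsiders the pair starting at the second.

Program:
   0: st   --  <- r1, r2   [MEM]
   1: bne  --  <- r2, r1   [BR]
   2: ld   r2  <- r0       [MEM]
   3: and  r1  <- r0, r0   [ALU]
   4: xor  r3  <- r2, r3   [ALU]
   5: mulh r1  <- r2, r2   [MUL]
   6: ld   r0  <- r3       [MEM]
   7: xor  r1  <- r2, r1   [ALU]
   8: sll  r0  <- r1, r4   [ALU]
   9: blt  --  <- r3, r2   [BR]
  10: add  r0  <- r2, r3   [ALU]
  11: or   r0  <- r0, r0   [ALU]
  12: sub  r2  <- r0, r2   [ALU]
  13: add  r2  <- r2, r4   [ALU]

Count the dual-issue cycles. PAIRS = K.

PAIRS = 4

[0] i0  st.MEM  -- no-port MEM/BR
[1] i1  bne.BR  -- no-port BR/MEM
[2] i2+i3  ld.MEM/and.ALU  -- pair
[3] i4+i5  xor.ALU/mulh.MUL  -- pair
[4] i6+i7  ld.MEM/xor.ALU  -- pair
[5] i8+i9  sll.ALU/blt.BR  -- pair
[6] i10  add.ALU  -- RAW+WAW r0
[7] i11  or.ALU  -- RAW r0
[8] i12  sub.ALU  -- RAW+WAW r2
[9] i13  add.ALU  -- tail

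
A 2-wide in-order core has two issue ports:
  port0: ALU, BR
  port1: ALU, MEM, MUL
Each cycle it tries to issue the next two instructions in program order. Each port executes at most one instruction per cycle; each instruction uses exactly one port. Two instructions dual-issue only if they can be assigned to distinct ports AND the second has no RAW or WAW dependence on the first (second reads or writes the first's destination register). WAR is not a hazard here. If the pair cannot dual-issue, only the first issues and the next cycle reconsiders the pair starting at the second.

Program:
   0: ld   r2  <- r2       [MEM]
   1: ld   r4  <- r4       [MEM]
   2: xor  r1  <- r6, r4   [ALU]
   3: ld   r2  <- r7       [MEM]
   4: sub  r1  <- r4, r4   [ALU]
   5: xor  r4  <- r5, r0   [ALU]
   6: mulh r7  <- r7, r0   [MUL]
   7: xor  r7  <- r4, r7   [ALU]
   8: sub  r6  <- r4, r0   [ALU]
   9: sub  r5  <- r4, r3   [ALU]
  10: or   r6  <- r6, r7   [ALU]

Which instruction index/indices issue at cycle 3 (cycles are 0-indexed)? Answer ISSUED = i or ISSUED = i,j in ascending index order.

#0 head=0: ld i0 no-port MEM/MEM
#1 head=1: ld i1 RAW r4
#2 head=2: xor/ld i2+i3 pair
#3 head=4: sub/xor i4+i5 pair
#4 head=6: mulh i6 RAW+WAW r7
#5 head=7: xor/sub i7+i8 pair
#6 head=9: sub/or i9+i10 pair

ISSUED = 4,5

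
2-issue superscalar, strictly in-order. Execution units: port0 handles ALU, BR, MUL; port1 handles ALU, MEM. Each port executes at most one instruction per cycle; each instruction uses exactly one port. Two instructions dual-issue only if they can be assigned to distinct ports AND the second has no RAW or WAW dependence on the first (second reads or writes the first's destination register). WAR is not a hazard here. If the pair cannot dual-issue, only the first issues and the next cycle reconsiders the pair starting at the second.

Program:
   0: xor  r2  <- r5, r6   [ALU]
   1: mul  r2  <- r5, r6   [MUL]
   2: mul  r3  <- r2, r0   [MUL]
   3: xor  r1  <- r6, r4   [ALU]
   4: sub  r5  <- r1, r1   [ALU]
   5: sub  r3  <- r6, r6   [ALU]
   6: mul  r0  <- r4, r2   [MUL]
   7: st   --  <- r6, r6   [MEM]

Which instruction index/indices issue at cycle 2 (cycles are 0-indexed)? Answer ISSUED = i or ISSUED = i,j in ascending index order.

ISSUED = 2,3

[0] i0  xor.ALU  -- WAW r2
[1] i1  mul.MUL  -- no-port MUL/MUL
[2] i2,i3  mul.MUL xor.ALU  -- dual
[3] i4,i5  sub.ALU sub.ALU  -- dual
[4] i6,i7  mul.MUL st.MEM  -- dual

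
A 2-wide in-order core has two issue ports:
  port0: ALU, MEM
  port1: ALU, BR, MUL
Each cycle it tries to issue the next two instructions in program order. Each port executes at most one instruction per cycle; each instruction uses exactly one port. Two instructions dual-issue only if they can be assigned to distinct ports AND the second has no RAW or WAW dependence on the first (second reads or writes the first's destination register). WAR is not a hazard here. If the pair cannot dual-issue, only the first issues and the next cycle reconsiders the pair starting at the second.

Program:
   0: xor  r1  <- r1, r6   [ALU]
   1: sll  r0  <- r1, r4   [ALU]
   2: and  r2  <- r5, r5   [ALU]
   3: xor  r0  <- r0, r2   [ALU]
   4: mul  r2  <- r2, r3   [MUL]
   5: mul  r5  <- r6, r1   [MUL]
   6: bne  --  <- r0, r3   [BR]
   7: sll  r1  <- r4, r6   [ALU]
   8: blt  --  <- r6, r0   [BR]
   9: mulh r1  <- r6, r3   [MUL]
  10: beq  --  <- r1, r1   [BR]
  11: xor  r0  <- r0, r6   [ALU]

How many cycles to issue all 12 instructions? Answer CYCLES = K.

[0] i0  xor.ALU  -- RAW r1
[1] i1/i2  sll.ALU+and.ALU  -- 2-wide
[2] i3/i4  xor.ALU+mul.MUL  -- 2-wide
[3] i5  mul.MUL  -- no-port MUL/BR
[4] i6/i7  bne.BR+sll.ALU  -- 2-wide
[5] i8  blt.BR  -- no-port BR/MUL
[6] i9  mulh.MUL  -- no-port MUL/BR
[7] i10/i11  beq.BR+xor.ALU  -- 2-wide

CYCLES = 8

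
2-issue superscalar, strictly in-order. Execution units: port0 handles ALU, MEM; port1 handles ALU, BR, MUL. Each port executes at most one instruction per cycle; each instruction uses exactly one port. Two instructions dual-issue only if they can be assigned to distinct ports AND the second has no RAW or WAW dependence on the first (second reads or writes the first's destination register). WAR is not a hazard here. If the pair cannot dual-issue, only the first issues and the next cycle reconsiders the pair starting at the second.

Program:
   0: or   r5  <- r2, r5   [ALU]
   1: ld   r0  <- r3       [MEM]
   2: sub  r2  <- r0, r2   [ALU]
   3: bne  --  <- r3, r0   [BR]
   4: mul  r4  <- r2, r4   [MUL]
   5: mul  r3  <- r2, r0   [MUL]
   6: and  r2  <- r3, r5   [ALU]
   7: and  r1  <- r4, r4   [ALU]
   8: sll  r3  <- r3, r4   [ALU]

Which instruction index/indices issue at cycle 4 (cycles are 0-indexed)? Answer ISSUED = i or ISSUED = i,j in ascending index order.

t=0 i0+i1:or/ld ; dual
t=1 i2+i3:sub/bne ; dual
t=2 i4:mul ; no-port MUL/MUL
t=3 i5:mul ; RAW r3
t=4 i6+i7:and/and ; dual
t=5 i8:sll ; tail

ISSUED = 6,7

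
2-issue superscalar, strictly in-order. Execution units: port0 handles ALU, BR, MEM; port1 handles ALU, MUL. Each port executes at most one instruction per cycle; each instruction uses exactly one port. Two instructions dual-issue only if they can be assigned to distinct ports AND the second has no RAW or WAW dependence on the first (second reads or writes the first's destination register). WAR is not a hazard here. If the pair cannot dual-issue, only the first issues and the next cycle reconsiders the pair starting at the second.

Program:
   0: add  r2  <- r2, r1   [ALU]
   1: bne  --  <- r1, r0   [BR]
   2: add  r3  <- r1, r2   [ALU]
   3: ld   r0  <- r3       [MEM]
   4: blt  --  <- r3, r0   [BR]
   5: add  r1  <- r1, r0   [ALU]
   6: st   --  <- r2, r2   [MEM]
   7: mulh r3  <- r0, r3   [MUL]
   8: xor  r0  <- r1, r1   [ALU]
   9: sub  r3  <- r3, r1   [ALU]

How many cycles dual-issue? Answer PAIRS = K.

#0 head=0: add.ALU;bne.BR i0&i1 2-wide
#1 head=2: add.ALU i2 RAW r3
#2 head=3: ld.MEM i3 no-port MEM/BR
#3 head=4: blt.BR;add.ALU i4&i5 2-wide
#4 head=6: st.MEM;mulh.MUL i6&i7 2-wide
#5 head=8: xor.ALU;sub.ALU i8&i9 2-wide

PAIRS = 4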